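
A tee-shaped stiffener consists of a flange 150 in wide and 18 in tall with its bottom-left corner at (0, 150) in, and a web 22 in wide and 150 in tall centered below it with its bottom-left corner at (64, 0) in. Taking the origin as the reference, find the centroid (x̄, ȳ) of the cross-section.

Part | A | x̄ᵢ | ȳᵢ | A·x̄ᵢ | A·ȳᵢ
web | 3300.00 | 75.00 | 75.00 | 247500.00 | 247500.00
flange | 2700.00 | 75.00 | 159.00 | 202500.00 | 429300.00
Σ | 6000.00 |  |  | 450000.00 | 676800.00
x̄ = 450000.00 / 6000.00 = 75.00 in
ȳ = 676800.00 / 6000.00 = 112.80 in

x̄ = 75.00 in, ȳ = 112.80 in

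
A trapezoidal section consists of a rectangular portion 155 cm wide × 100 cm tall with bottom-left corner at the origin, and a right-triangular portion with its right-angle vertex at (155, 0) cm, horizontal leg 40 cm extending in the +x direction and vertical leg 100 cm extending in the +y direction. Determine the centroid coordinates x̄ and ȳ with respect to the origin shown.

x̄ = 87.88 cm, ȳ = 48.10 cm

Part | A | x̄ᵢ | ȳᵢ | A·x̄ᵢ | A·ȳᵢ
rectangular portion | 15500.00 | 77.50 | 50.00 | 1201250.00 | 775000.00
triangular portion | 2000.00 | 168.33 | 33.33 | 336666.67 | 66666.67
Σ | 17500.00 |  |  | 1537916.67 | 841666.67
x̄ = 1537916.67 / 17500.00 = 87.88 cm
ȳ = 841666.67 / 17500.00 = 48.10 cm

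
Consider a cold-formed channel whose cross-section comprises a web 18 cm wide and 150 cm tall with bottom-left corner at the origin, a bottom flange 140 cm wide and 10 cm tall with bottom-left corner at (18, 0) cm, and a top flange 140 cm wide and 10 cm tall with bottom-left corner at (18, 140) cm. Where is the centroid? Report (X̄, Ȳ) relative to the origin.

Part | A | x̄ᵢ | ȳᵢ | A·x̄ᵢ | A·ȳᵢ
web | 2700.00 | 9.00 | 75.00 | 24300.00 | 202500.00
bottom flange | 1400.00 | 88.00 | 5.00 | 123200.00 | 7000.00
top flange | 1400.00 | 88.00 | 145.00 | 123200.00 | 203000.00
Σ | 5500.00 |  |  | 270700.00 | 412500.00
X̄ = 270700.00 / 5500.00 = 49.22 cm
Ȳ = 412500.00 / 5500.00 = 75.00 cm

X̄ = 49.22 cm, Ȳ = 75.00 cm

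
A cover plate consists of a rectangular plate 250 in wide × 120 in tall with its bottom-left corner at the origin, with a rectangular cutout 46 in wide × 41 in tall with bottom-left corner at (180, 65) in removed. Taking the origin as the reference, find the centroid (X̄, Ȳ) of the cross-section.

X̄ = 119.77 in, Ȳ = 58.29 in

plate: A = 250 × 120 = 30000.00, centroid at (125.00, 60.00).
hole: A = −(46 × 41) = -1886.00, centroid at (203.00, 85.50).
ΣA = 28114.00 in²
ΣAX̄ = (30000.00)(125.00) + (-1886.00)(203.00) = 3367142.00 in³
ΣAȲ = (30000.00)(60.00) + (-1886.00)(85.50) = 1638747.00 in³
X̄ = 3367142.00 / 28114.00 = 119.77 in
Ȳ = 1638747.00 / 28114.00 = 58.29 in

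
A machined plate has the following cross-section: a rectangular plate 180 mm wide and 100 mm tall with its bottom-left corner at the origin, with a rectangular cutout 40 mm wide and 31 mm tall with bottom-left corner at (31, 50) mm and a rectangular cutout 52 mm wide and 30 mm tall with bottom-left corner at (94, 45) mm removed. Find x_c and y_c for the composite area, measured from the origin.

x_c = 90.10 mm, y_c = 47.71 mm

Part | A | x̄ᵢ | ȳᵢ | A·x̄ᵢ | A·ȳᵢ
plate | 18000.00 | 90.00 | 50.00 | 1620000.00 | 900000.00
hole 1 | -1240.00 | 51.00 | 65.50 | -63240.00 | -81220.00
hole 2 | -1560.00 | 120.00 | 60.00 | -187200.00 | -93600.00
Σ | 15200.00 |  |  | 1369560.00 | 725180.00
x_c = 1369560.00 / 15200.00 = 90.10 mm
y_c = 725180.00 / 15200.00 = 47.71 mm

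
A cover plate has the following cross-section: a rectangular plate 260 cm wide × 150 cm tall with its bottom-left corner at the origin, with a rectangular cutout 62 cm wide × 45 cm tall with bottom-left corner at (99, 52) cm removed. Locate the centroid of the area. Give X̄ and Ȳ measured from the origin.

Part | A | x̄ᵢ | ȳᵢ | A·x̄ᵢ | A·ȳᵢ
plate | 39000.00 | 130.00 | 75.00 | 5070000.00 | 2925000.00
hole | -2790.00 | 130.00 | 74.50 | -362700.00 | -207855.00
Σ | 36210.00 |  |  | 4707300.00 | 2717145.00
X̄ = 4707300.00 / 36210.00 = 130.00 cm
Ȳ = 2717145.00 / 36210.00 = 75.04 cm

X̄ = 130.00 cm, Ȳ = 75.04 cm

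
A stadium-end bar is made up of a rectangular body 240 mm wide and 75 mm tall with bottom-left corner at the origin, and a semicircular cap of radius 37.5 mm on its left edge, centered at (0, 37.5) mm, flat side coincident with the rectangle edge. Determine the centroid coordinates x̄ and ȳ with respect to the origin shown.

x̄ = 105.14 mm, ȳ = 37.50 mm

Part | A | x̄ᵢ | ȳᵢ | A·x̄ᵢ | A·ȳᵢ
rectangular body | 18000.00 | 120.00 | 37.50 | 2160000.00 | 675000.00
semicircular end | 2208.93 | -15.92 | 37.50 | -35156.25 | 82834.96
Σ | 20208.93 |  |  | 2124843.75 | 757834.96
x̄ = 2124843.75 / 20208.93 = 105.14 mm
ȳ = 757834.96 / 20208.93 = 37.50 mm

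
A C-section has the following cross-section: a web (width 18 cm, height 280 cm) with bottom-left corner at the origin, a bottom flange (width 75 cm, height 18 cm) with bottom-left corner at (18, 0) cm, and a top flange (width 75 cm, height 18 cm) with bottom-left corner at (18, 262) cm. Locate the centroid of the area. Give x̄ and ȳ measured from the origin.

web: A = 18 × 280 = 5040.00, centroid at (9.00, 140.00).
bottom flange: A = 75 × 18 = 1350.00, centroid at (55.50, 9.00).
top flange: A = 75 × 18 = 1350.00, centroid at (55.50, 271.00).
ΣA = 7740.00 cm², ΣAx̄ = 195210.00 cm³, ΣAȳ = 1083600.00 cm³.
x̄ = 195210.00/7740.00 = 25.22 cm; ȳ = 1083600.00/7740.00 = 140.00 cm.

x̄ = 25.22 cm, ȳ = 140.00 cm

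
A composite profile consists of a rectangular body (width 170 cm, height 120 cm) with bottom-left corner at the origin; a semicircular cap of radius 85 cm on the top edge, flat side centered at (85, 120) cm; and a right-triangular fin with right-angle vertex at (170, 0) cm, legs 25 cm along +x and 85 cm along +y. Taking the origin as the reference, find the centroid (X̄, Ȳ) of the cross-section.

Part | A | x̄ᵢ | ȳᵢ | A·x̄ᵢ | A·ȳᵢ
rectangular body | 20400.00 | 85.00 | 60.00 | 1734000.00 | 1224000.00
semicircular top | 11349.00 | 85.00 | 156.08 | 964665.29 | 1771297.08
triangular fin | 1062.50 | 178.33 | 28.33 | 189479.17 | 30104.17
Σ | 32811.50 |  |  | 2888144.46 | 3025401.25
X̄ = 2888144.46 / 32811.50 = 88.02 cm
Ȳ = 3025401.25 / 32811.50 = 92.21 cm

X̄ = 88.02 cm, Ȳ = 92.21 cm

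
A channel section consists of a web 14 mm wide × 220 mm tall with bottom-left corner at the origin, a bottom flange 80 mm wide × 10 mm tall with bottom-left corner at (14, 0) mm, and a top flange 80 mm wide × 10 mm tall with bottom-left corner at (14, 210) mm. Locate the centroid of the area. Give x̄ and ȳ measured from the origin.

Part | A | x̄ᵢ | ȳᵢ | A·x̄ᵢ | A·ȳᵢ
web | 3080.00 | 7.00 | 110.00 | 21560.00 | 338800.00
bottom flange | 800.00 | 54.00 | 5.00 | 43200.00 | 4000.00
top flange | 800.00 | 54.00 | 215.00 | 43200.00 | 172000.00
Σ | 4680.00 |  |  | 107960.00 | 514800.00
x̄ = 107960.00 / 4680.00 = 23.07 mm
ȳ = 514800.00 / 4680.00 = 110.00 mm

x̄ = 23.07 mm, ȳ = 110.00 mm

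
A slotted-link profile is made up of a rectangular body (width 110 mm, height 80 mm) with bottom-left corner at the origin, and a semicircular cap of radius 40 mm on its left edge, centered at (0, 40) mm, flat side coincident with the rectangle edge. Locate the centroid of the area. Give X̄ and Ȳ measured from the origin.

rectangular body: A = 110 × 80 = 8800.00, centroid at (55.00, 40.00).
semicircular end: A = ½π·40² = 2513.27, centroid at (-16.98, 40.00).
ΣA = 11313.27 mm²
ΣAX̄ = (8800.00)(55.00) + (2513.27)(-16.98) = 441333.33 mm³
ΣAȲ = (8800.00)(40.00) + (2513.27)(40.00) = 452530.96 mm³
X̄ = 441333.33 / 11313.27 = 39.01 mm
Ȳ = 452530.96 / 11313.27 = 40.00 mm

X̄ = 39.01 mm, Ȳ = 40.00 mm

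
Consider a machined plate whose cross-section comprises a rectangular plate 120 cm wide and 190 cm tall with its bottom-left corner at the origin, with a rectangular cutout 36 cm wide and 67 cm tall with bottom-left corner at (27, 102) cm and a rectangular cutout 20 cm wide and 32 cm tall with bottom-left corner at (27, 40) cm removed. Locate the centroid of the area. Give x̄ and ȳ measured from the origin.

x̄ = 62.58 cm, ȳ = 91.32 cm

plate: A = 120 × 190 = 22800.00, centroid at (60.00, 95.00).
hole 1: A = −(36 × 67) = -2412.00, centroid at (45.00, 135.50).
hole 2: A = −(20 × 32) = -640.00, centroid at (37.00, 56.00).
ΣA = 19748.00 cm²
ΣAx̄ = (22800.00)(60.00) + (-2412.00)(45.00) + (-640.00)(37.00) = 1235780.00 cm³
ΣAȳ = (22800.00)(95.00) + (-2412.00)(135.50) + (-640.00)(56.00) = 1803334.00 cm³
x̄ = 1235780.00 / 19748.00 = 62.58 cm
ȳ = 1803334.00 / 19748.00 = 91.32 cm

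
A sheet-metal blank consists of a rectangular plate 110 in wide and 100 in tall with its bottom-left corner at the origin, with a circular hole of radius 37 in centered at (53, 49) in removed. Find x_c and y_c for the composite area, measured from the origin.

x_c = 56.28 in, y_c = 50.64 in

plate: A = 110 × 100 = 11000.00, centroid at (55.00, 50.00).
hole: A = −π·37² = -4300.84, centroid at (53.00, 49.00).
ΣA = 6699.16 in²
ΣAx_c = (11000.00)(55.00) + (-4300.84)(53.00) = 377055.46 in³
ΣAy_c = (11000.00)(50.00) + (-4300.84)(49.00) = 339258.82 in³
x_c = 377055.46 / 6699.16 = 56.28 in
y_c = 339258.82 / 6699.16 = 50.64 in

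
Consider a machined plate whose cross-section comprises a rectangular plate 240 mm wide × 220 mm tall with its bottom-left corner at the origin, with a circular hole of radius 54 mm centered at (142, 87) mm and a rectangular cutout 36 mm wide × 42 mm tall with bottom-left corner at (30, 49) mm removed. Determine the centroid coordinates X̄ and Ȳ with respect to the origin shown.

Part | A | x̄ᵢ | ȳᵢ | A·x̄ᵢ | A·ȳᵢ
plate | 52800.00 | 120.00 | 110.00 | 6336000.00 | 5808000.00
hole 1 | -9160.88 | 142.00 | 87.00 | -1300845.55 | -796996.92
hole 2 | -1512.00 | 48.00 | 70.00 | -72576.00 | -105840.00
Σ | 42127.12 |  |  | 4962578.45 | 4905163.08
X̄ = 4962578.45 / 42127.12 = 117.80 mm
Ȳ = 4905163.08 / 42127.12 = 116.44 mm

X̄ = 117.80 mm, Ȳ = 116.44 mm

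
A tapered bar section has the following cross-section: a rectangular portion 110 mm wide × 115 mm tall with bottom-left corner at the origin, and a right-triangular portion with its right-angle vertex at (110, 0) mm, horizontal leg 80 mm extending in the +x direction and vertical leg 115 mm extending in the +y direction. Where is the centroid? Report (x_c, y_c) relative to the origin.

x_c = 76.78 mm, y_c = 52.39 mm

rectangular portion: A = 110 × 115 = 12650.00, centroid at (55.00, 57.50).
triangular portion: A = ½·80·115 = 4600.00, centroid at (136.67, 38.33).
ΣA = 17250.00 mm²
ΣAx_c = (12650.00)(55.00) + (4600.00)(136.67) = 1324416.67 mm³
ΣAy_c = (12650.00)(57.50) + (4600.00)(38.33) = 903708.33 mm³
x_c = 1324416.67 / 17250.00 = 76.78 mm
y_c = 903708.33 / 17250.00 = 52.39 mm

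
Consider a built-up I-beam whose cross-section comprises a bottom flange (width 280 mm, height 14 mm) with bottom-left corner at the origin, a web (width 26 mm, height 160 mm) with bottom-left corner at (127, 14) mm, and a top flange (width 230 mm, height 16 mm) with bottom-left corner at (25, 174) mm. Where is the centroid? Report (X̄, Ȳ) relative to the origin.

bottom flange: A = 280 × 14 = 3920.00, centroid at (140.00, 7.00).
web: A = 26 × 160 = 4160.00, centroid at (140.00, 94.00).
top flange: A = 230 × 16 = 3680.00, centroid at (140.00, 182.00).
ΣA = 11760.00 mm², ΣAX̄ = 1646400.00 mm³, ΣAȲ = 1088240.00 mm³.
X̄ = 1646400.00/11760.00 = 140.00 mm; Ȳ = 1088240.00/11760.00 = 92.54 mm.

X̄ = 140.00 mm, Ȳ = 92.54 mm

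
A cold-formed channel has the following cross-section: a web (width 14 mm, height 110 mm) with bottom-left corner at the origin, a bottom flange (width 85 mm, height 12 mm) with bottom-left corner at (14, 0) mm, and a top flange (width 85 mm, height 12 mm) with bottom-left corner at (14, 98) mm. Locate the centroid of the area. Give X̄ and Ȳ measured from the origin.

X̄ = 35.21 mm, Ȳ = 55.00 mm

Part | A | x̄ᵢ | ȳᵢ | A·x̄ᵢ | A·ȳᵢ
web | 1540.00 | 7.00 | 55.00 | 10780.00 | 84700.00
bottom flange | 1020.00 | 56.50 | 6.00 | 57630.00 | 6120.00
top flange | 1020.00 | 56.50 | 104.00 | 57630.00 | 106080.00
Σ | 3580.00 |  |  | 126040.00 | 196900.00
X̄ = 126040.00 / 3580.00 = 35.21 mm
Ȳ = 196900.00 / 3580.00 = 55.00 mm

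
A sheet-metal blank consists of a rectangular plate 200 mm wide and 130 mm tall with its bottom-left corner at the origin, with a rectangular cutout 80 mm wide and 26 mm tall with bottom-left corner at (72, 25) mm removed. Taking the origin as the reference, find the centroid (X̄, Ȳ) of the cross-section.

Part | A | x̄ᵢ | ȳᵢ | A·x̄ᵢ | A·ȳᵢ
plate | 26000.00 | 100.00 | 65.00 | 2600000.00 | 1690000.00
hole | -2080.00 | 112.00 | 38.00 | -232960.00 | -79040.00
Σ | 23920.00 |  |  | 2367040.00 | 1610960.00
X̄ = 2367040.00 / 23920.00 = 98.96 mm
Ȳ = 1610960.00 / 23920.00 = 67.35 mm

X̄ = 98.96 mm, Ȳ = 67.35 mm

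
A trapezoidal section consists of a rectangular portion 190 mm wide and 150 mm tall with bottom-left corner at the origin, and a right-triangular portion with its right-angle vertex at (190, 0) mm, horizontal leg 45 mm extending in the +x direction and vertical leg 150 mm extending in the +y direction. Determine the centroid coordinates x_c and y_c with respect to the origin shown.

rectangular portion: A = 190 × 150 = 28500.00, centroid at (95.00, 75.00).
triangular portion: A = ½·45·150 = 3375.00, centroid at (205.00, 50.00).
ΣA = 31875.00 mm², ΣAx_c = 3399375.00 mm³, ΣAy_c = 2306250.00 mm³.
x_c = 3399375.00/31875.00 = 106.65 mm; y_c = 2306250.00/31875.00 = 72.35 mm.

x_c = 106.65 mm, y_c = 72.35 mm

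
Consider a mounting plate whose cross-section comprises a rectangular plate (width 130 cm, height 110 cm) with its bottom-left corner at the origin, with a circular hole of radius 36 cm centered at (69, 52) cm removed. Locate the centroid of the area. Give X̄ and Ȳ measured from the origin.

X̄ = 63.41 cm, Ȳ = 56.19 cm

Part | A | x̄ᵢ | ȳᵢ | A·x̄ᵢ | A·ȳᵢ
plate | 14300.00 | 65.00 | 55.00 | 929500.00 | 786500.00
hole | -4071.50 | 69.00 | 52.00 | -280933.78 | -211718.21
Σ | 10228.50 |  |  | 648566.22 | 574781.79
X̄ = 648566.22 / 10228.50 = 63.41 cm
Ȳ = 574781.79 / 10228.50 = 56.19 cm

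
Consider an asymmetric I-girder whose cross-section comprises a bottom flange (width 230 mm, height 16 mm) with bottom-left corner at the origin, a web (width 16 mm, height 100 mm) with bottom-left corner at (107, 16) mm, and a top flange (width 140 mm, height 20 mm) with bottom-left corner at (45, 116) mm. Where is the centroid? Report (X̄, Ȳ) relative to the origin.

X̄ = 115.00 mm, Ȳ = 60.38 mm

bottom flange: A = 230 × 16 = 3680.00, centroid at (115.00, 8.00).
web: A = 16 × 100 = 1600.00, centroid at (115.00, 66.00).
top flange: A = 140 × 20 = 2800.00, centroid at (115.00, 126.00).
ΣA = 8080.00 mm², ΣAX̄ = 929200.00 mm³, ΣAȲ = 487840.00 mm³.
X̄ = 929200.00/8080.00 = 115.00 mm; Ȳ = 487840.00/8080.00 = 60.38 mm.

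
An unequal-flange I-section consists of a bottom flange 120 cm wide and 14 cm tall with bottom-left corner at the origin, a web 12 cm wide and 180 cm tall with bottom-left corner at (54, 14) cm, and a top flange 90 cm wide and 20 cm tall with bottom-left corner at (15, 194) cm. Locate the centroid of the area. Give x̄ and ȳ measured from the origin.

Part | A | x̄ᵢ | ȳᵢ | A·x̄ᵢ | A·ȳᵢ
bottom flange | 1680.00 | 60.00 | 7.00 | 100800.00 | 11760.00
web | 2160.00 | 60.00 | 104.00 | 129600.00 | 224640.00
top flange | 1800.00 | 60.00 | 204.00 | 108000.00 | 367200.00
Σ | 5640.00 |  |  | 338400.00 | 603600.00
x̄ = 338400.00 / 5640.00 = 60.00 cm
ȳ = 603600.00 / 5640.00 = 107.02 cm

x̄ = 60.00 cm, ȳ = 107.02 cm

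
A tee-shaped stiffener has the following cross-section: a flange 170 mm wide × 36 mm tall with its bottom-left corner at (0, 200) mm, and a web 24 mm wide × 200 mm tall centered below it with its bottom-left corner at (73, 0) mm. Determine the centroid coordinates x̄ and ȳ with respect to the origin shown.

x̄ = 85.00 mm, ȳ = 166.13 mm

web: A = 24 × 200 = 4800.00, centroid at (85.00, 100.00).
flange: A = 170 × 36 = 6120.00, centroid at (85.00, 218.00).
ΣA = 10920.00 mm², ΣAx̄ = 928200.00 mm³, ΣAȳ = 1814160.00 mm³.
x̄ = 928200.00/10920.00 = 85.00 mm; ȳ = 1814160.00/10920.00 = 166.13 mm.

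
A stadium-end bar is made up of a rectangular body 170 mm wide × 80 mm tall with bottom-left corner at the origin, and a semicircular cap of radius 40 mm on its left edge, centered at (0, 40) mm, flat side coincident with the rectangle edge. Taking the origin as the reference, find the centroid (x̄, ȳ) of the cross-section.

x̄ = 69.09 mm, ȳ = 40.00 mm

rectangular body: A = 170 × 80 = 13600.00, centroid at (85.00, 40.00).
semicircular end: A = ½π·40² = 2513.27, centroid at (-16.98, 40.00).
ΣA = 16113.27 mm²
ΣAx̄ = (13600.00)(85.00) + (2513.27)(-16.98) = 1113333.33 mm³
ΣAȳ = (13600.00)(40.00) + (2513.27)(40.00) = 644530.96 mm³
x̄ = 1113333.33 / 16113.27 = 69.09 mm
ȳ = 644530.96 / 16113.27 = 40.00 mm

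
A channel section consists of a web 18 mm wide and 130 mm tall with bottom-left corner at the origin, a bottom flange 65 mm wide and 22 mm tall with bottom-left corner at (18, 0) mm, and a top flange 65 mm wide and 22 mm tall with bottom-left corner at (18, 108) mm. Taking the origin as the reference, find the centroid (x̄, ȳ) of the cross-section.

web: A = 18 × 130 = 2340.00, centroid at (9.00, 65.00).
bottom flange: A = 65 × 22 = 1430.00, centroid at (50.50, 11.00).
top flange: A = 65 × 22 = 1430.00, centroid at (50.50, 119.00).
ΣA = 5200.00 mm², ΣAx̄ = 165490.00 mm³, ΣAȳ = 338000.00 mm³.
x̄ = 165490.00/5200.00 = 31.82 mm; ȳ = 338000.00/5200.00 = 65.00 mm.

x̄ = 31.82 mm, ȳ = 65.00 mm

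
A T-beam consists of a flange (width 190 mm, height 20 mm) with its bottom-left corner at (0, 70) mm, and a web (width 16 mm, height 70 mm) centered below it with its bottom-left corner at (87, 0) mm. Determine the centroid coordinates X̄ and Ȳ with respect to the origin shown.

X̄ = 95.00 mm, Ȳ = 69.76 mm

web: A = 16 × 70 = 1120.00, centroid at (95.00, 35.00).
flange: A = 190 × 20 = 3800.00, centroid at (95.00, 80.00).
ΣA = 4920.00 mm², ΣAX̄ = 467400.00 mm³, ΣAȲ = 343200.00 mm³.
X̄ = 467400.00/4920.00 = 95.00 mm; Ȳ = 343200.00/4920.00 = 69.76 mm.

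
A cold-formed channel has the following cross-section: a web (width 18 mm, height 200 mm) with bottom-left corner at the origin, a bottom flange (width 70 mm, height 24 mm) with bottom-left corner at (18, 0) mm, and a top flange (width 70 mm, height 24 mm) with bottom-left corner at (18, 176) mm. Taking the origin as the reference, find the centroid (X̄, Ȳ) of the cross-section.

Part | A | x̄ᵢ | ȳᵢ | A·x̄ᵢ | A·ȳᵢ
web | 3600.00 | 9.00 | 100.00 | 32400.00 | 360000.00
bottom flange | 1680.00 | 53.00 | 12.00 | 89040.00 | 20160.00
top flange | 1680.00 | 53.00 | 188.00 | 89040.00 | 315840.00
Σ | 6960.00 |  |  | 210480.00 | 696000.00
X̄ = 210480.00 / 6960.00 = 30.24 mm
Ȳ = 696000.00 / 6960.00 = 100.00 mm

X̄ = 30.24 mm, Ȳ = 100.00 mm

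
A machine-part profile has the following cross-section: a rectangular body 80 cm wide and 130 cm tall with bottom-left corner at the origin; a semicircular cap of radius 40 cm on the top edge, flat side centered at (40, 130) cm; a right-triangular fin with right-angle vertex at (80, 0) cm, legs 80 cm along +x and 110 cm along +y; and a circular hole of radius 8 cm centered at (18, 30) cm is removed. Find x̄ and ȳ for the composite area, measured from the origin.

rectangular body: A = 80 × 130 = 10400.00, centroid at (40.00, 65.00).
semicircular top: A = ½π·40² = 2513.27, centroid at (40.00, 146.98).
triangular fin: A = ½·80·110 = 4400.00, centroid at (106.67, 36.67).
hole: A = −π·8² = -201.06, centroid at (18.00, 30.00).
ΣA = 17112.21 cm², ΣAx̄ = 982245.18 cm³, ΣAȳ = 1200693.78 cm³.
x̄ = 982245.18/17112.21 = 57.40 cm; ȳ = 1200693.78/17112.21 = 70.17 cm.

x̄ = 57.40 cm, ȳ = 70.17 cm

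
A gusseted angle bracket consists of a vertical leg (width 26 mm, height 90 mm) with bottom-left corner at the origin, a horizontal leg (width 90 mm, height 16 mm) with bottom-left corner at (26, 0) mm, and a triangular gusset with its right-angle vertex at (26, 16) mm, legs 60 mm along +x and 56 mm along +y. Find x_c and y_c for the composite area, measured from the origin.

x_c = 38.45 mm, y_c = 32.06 mm

vertical leg: A = 26 × 90 = 2340.00, centroid at (13.00, 45.00).
horizontal leg: A = 90 × 16 = 1440.00, centroid at (71.00, 8.00).
gusset: A = ½·60·56 = 1680.00, centroid at (46.00, 34.67).
ΣA = 5460.00 mm²
ΣAx_c = (2340.00)(13.00) + (1440.00)(71.00) + (1680.00)(46.00) = 209940.00 mm³
ΣAy_c = (2340.00)(45.00) + (1440.00)(8.00) + (1680.00)(34.67) = 175060.00 mm³
x_c = 209940.00 / 5460.00 = 38.45 mm
y_c = 175060.00 / 5460.00 = 32.06 mm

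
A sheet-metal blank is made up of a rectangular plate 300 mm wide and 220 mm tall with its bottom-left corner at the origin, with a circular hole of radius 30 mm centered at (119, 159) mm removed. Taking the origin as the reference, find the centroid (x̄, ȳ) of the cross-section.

plate: A = 300 × 220 = 66000.00, centroid at (150.00, 110.00).
hole: A = −π·30² = -2827.43, centroid at (119.00, 159.00).
ΣA = 63172.57 mm², ΣAx̄ = 9563535.43 mm³, ΣAȳ = 6810438.09 mm³.
x̄ = 9563535.43/63172.57 = 151.39 mm; ȳ = 6810438.09/63172.57 = 107.81 mm.

x̄ = 151.39 mm, ȳ = 107.81 mm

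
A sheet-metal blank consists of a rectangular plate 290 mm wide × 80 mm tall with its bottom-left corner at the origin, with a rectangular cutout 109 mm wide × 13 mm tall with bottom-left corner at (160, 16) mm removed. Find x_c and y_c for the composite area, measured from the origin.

plate: A = 290 × 80 = 23200.00, centroid at (145.00, 40.00).
hole: A = −(109 × 13) = -1417.00, centroid at (214.50, 22.50).
ΣA = 21783.00 mm², ΣAx_c = 3060053.50 mm³, ΣAy_c = 896117.50 mm³.
x_c = 3060053.50/21783.00 = 140.48 mm; y_c = 896117.50/21783.00 = 41.14 mm.

x_c = 140.48 mm, y_c = 41.14 mm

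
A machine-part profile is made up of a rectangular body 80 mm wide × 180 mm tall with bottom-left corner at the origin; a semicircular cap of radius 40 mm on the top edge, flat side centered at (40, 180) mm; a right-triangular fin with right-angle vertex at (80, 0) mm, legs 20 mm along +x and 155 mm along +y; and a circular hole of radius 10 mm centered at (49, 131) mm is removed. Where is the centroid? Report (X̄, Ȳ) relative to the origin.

X̄ = 43.83 mm, Ȳ = 100.83 mm

Part | A | x̄ᵢ | ȳᵢ | A·x̄ᵢ | A·ȳᵢ
rectangular body | 14400.00 | 40.00 | 90.00 | 576000.00 | 1296000.00
semicircular top | 2513.27 | 40.00 | 196.98 | 100530.96 | 495056.01
triangular fin | 1550.00 | 86.67 | 51.67 | 134333.33 | 80083.33
hole | -314.16 | 49.00 | 131.00 | -15393.80 | -41154.86
Σ | 18149.11 |  |  | 795470.49 | 1829984.48
X̄ = 795470.49 / 18149.11 = 43.83 mm
Ȳ = 1829984.48 / 18149.11 = 100.83 mm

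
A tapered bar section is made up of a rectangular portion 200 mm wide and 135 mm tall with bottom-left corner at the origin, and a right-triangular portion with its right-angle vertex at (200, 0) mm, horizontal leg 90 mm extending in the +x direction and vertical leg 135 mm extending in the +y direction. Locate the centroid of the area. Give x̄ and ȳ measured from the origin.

x̄ = 123.88 mm, ȳ = 63.37 mm

rectangular portion: A = 200 × 135 = 27000.00, centroid at (100.00, 67.50).
triangular portion: A = ½·90·135 = 6075.00, centroid at (230.00, 45.00).
ΣA = 33075.00 mm²
ΣAx̄ = (27000.00)(100.00) + (6075.00)(230.00) = 4097250.00 mm³
ΣAȳ = (27000.00)(67.50) + (6075.00)(45.00) = 2095875.00 mm³
x̄ = 4097250.00 / 33075.00 = 123.88 mm
ȳ = 2095875.00 / 33075.00 = 63.37 mm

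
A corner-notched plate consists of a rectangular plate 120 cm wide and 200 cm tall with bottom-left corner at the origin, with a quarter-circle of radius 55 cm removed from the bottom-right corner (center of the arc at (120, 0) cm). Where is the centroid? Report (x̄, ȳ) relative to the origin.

x̄ = 55.97 cm, ȳ = 108.42 cm

plate: A = 120 × 200 = 24000.00, centroid at (60.00, 100.00).
removed quarter-circle: A = −¼π·55² = -2375.83, centroid at (96.66, 23.34).
ΣA = 21624.17 cm², ΣAx̄ = 1210358.80 cm³, ΣAȳ = 2344541.67 cm³.
x̄ = 1210358.80/21624.17 = 55.97 cm; ȳ = 2344541.67/21624.17 = 108.42 cm.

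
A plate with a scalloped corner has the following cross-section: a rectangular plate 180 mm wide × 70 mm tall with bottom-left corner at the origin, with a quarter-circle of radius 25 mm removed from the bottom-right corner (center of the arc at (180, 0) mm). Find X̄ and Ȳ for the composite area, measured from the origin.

Part | A | x̄ᵢ | ȳᵢ | A·x̄ᵢ | A·ȳᵢ
plate | 12600.00 | 90.00 | 35.00 | 1134000.00 | 441000.00
removed quarter-circle | -490.87 | 169.39 | 10.61 | -83148.96 | -5208.33
Σ | 12109.13 |  |  | 1050851.04 | 435791.67
X̄ = 1050851.04 / 12109.13 = 86.78 mm
Ȳ = 435791.67 / 12109.13 = 35.99 mm

X̄ = 86.78 mm, Ȳ = 35.99 mm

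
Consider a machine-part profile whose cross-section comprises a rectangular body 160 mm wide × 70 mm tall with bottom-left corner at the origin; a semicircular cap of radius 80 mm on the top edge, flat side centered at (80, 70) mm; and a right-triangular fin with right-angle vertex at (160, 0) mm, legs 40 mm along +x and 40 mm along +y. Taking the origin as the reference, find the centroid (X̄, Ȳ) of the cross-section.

X̄ = 83.39 mm, Ȳ = 65.65 mm

rectangular body: A = 160 × 70 = 11200.00, centroid at (80.00, 35.00).
semicircular top: A = ½π·80² = 10053.10, centroid at (80.00, 103.95).
triangular fin: A = ½·40·40 = 800.00, centroid at (173.33, 13.33).
ΣA = 22053.10 mm², ΣAX̄ = 1838914.39 mm³, ΣAȲ = 1447716.75 mm³.
X̄ = 1838914.39/22053.10 = 83.39 mm; Ȳ = 1447716.75/22053.10 = 65.65 mm.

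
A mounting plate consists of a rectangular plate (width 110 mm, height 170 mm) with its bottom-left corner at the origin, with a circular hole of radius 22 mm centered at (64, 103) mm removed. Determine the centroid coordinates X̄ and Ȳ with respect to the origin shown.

X̄ = 54.20 mm, Ȳ = 83.41 mm

Part | A | x̄ᵢ | ȳᵢ | A·x̄ᵢ | A·ȳᵢ
plate | 18700.00 | 55.00 | 85.00 | 1028500.00 | 1589500.00
hole | -1520.53 | 64.00 | 103.00 | -97313.97 | -156614.68
Σ | 17179.47 |  |  | 931186.03 | 1432885.32
X̄ = 931186.03 / 17179.47 = 54.20 mm
Ȳ = 1432885.32 / 17179.47 = 83.41 mm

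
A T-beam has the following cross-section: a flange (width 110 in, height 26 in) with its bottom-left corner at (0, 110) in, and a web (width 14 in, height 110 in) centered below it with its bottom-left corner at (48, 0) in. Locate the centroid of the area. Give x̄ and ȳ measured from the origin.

x̄ = 55.00 in, ȳ = 99.20 in

Part | A | x̄ᵢ | ȳᵢ | A·x̄ᵢ | A·ȳᵢ
web | 1540.00 | 55.00 | 55.00 | 84700.00 | 84700.00
flange | 2860.00 | 55.00 | 123.00 | 157300.00 | 351780.00
Σ | 4400.00 |  |  | 242000.00 | 436480.00
x̄ = 242000.00 / 4400.00 = 55.00 in
ȳ = 436480.00 / 4400.00 = 99.20 in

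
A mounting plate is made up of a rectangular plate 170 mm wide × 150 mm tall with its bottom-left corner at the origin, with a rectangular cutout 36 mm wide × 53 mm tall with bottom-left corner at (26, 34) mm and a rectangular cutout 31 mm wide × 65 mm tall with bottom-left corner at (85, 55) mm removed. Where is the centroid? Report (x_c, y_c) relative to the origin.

x_c = 87.18 mm, y_c = 75.11 mm

plate: A = 170 × 150 = 25500.00, centroid at (85.00, 75.00).
hole 1: A = −(36 × 53) = -1908.00, centroid at (44.00, 60.50).
hole 2: A = −(31 × 65) = -2015.00, centroid at (100.50, 87.50).
ΣA = 21577.00 mm², ΣAx_c = 1881040.50 mm³, ΣAy_c = 1620753.50 mm³.
x_c = 1881040.50/21577.00 = 87.18 mm; y_c = 1620753.50/21577.00 = 75.11 mm.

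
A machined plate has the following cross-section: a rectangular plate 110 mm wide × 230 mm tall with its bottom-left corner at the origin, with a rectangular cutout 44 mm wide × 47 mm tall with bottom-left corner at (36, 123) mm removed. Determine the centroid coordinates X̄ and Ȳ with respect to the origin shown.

Part | A | x̄ᵢ | ȳᵢ | A·x̄ᵢ | A·ȳᵢ
plate | 25300.00 | 55.00 | 115.00 | 1391500.00 | 2909500.00
hole | -2068.00 | 58.00 | 146.50 | -119944.00 | -302962.00
Σ | 23232.00 |  |  | 1271556.00 | 2606538.00
X̄ = 1271556.00 / 23232.00 = 54.73 mm
Ȳ = 2606538.00 / 23232.00 = 112.20 mm

X̄ = 54.73 mm, Ȳ = 112.20 mm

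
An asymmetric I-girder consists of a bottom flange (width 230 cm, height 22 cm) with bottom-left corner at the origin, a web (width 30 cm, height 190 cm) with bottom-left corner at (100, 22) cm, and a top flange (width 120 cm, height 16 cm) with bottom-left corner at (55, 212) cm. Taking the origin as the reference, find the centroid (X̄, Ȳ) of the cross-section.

bottom flange: A = 230 × 22 = 5060.00, centroid at (115.00, 11.00).
web: A = 30 × 190 = 5700.00, centroid at (115.00, 117.00).
top flange: A = 120 × 16 = 1920.00, centroid at (115.00, 220.00).
ΣA = 12680.00 cm², ΣAX̄ = 1458200.00 cm³, ΣAȲ = 1144960.00 cm³.
X̄ = 1458200.00/12680.00 = 115.00 cm; Ȳ = 1144960.00/12680.00 = 90.30 cm.

X̄ = 115.00 cm, Ȳ = 90.30 cm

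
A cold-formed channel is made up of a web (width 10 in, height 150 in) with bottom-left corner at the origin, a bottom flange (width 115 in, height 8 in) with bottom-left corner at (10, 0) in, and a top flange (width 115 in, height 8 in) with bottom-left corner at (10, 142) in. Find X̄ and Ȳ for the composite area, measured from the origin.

web: A = 10 × 150 = 1500.00, centroid at (5.00, 75.00).
bottom flange: A = 115 × 8 = 920.00, centroid at (67.50, 4.00).
top flange: A = 115 × 8 = 920.00, centroid at (67.50, 146.00).
ΣA = 3340.00 in², ΣAX̄ = 131700.00 in³, ΣAȲ = 250500.00 in³.
X̄ = 131700.00/3340.00 = 39.43 in; Ȳ = 250500.00/3340.00 = 75.00 in.

X̄ = 39.43 in, Ȳ = 75.00 in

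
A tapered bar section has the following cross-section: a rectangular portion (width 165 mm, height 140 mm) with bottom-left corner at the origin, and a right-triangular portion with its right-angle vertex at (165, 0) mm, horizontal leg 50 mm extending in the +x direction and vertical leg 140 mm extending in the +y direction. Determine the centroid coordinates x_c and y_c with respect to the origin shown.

Part | A | x̄ᵢ | ȳᵢ | A·x̄ᵢ | A·ȳᵢ
rectangular portion | 23100.00 | 82.50 | 70.00 | 1905750.00 | 1617000.00
triangular portion | 3500.00 | 181.67 | 46.67 | 635833.33 | 163333.33
Σ | 26600.00 |  |  | 2541583.33 | 1780333.33
x_c = 2541583.33 / 26600.00 = 95.55 mm
y_c = 1780333.33 / 26600.00 = 66.93 mm

x_c = 95.55 mm, y_c = 66.93 mm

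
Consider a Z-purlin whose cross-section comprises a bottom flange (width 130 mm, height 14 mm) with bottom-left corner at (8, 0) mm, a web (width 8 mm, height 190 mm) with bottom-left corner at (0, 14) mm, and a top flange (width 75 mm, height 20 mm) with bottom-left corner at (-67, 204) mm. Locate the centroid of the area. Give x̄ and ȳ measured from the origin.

x̄ = 19.56 mm, ȳ = 103.19 mm

bottom flange: A = 130 × 14 = 1820.00, centroid at (73.00, 7.00).
web: A = 8 × 190 = 1520.00, centroid at (4.00, 109.00).
top flange: A = 75 × 20 = 1500.00, centroid at (-29.50, 214.00).
ΣA = 4840.00 mm²
ΣAx̄ = (1820.00)(73.00) + (1520.00)(4.00) + (1500.00)(-29.50) = 94690.00 mm³
ΣAȳ = (1820.00)(7.00) + (1520.00)(109.00) + (1500.00)(214.00) = 499420.00 mm³
x̄ = 94690.00 / 4840.00 = 19.56 mm
ȳ = 499420.00 / 4840.00 = 103.19 mm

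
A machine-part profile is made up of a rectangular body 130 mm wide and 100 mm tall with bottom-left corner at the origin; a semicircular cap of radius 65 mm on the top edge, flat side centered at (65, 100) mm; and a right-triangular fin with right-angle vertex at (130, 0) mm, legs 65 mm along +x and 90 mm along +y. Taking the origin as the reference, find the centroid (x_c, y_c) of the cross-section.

x_c = 76.24 mm, y_c = 70.23 mm

rectangular body: A = 130 × 100 = 13000.00, centroid at (65.00, 50.00).
semicircular top: A = ½π·65² = 6636.61, centroid at (65.00, 127.59).
triangular fin: A = ½·65·90 = 2925.00, centroid at (151.67, 30.00).
ΣA = 22561.61 mm²
ΣAx_c = (13000.00)(65.00) + (6636.61)(65.00) + (2925.00)(151.67) = 1720004.94 mm³
ΣAy_c = (13000.00)(50.00) + (6636.61)(127.59) + (2925.00)(30.00) = 1584494.78 mm³
x_c = 1720004.94 / 22561.61 = 76.24 mm
y_c = 1584494.78 / 22561.61 = 70.23 mm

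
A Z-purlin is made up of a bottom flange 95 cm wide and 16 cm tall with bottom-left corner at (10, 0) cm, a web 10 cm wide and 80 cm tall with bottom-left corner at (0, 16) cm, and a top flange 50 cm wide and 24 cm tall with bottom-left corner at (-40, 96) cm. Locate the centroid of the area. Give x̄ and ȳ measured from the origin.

x̄ = 20.85 cm, ȳ = 53.00 cm

bottom flange: A = 95 × 16 = 1520.00, centroid at (57.50, 8.00).
web: A = 10 × 80 = 800.00, centroid at (5.00, 56.00).
top flange: A = 50 × 24 = 1200.00, centroid at (-15.00, 108.00).
ΣA = 3520.00 cm², ΣAx̄ = 73400.00 cm³, ΣAȳ = 186560.00 cm³.
x̄ = 73400.00/3520.00 = 20.85 cm; ȳ = 186560.00/3520.00 = 53.00 cm.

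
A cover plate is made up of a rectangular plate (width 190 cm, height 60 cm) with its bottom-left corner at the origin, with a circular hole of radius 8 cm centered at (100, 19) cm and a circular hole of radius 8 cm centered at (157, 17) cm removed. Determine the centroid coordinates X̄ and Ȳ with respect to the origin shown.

plate: A = 190 × 60 = 11400.00, centroid at (95.00, 30.00).
hole 1: A = −π·8² = -201.06, centroid at (100.00, 19.00).
hole 2: A = −π·8² = -201.06, centroid at (157.00, 17.00).
ΣA = 10997.88 cm²
ΣAX̄ = (11400.00)(95.00) + (-201.06)(100.00) + (-201.06)(157.00) = 1031327.08 cm³
ΣAȲ = (11400.00)(30.00) + (-201.06)(19.00) + (-201.06)(17.00) = 334761.77 cm³
X̄ = 1031327.08 / 10997.88 = 93.78 cm
Ȳ = 334761.77 / 10997.88 = 30.44 cm

X̄ = 93.78 cm, Ȳ = 30.44 cm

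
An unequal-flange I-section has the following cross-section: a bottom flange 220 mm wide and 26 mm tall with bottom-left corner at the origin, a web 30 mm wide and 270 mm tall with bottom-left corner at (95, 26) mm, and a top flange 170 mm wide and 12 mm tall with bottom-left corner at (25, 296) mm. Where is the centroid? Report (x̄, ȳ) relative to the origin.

Part | A | x̄ᵢ | ȳᵢ | A·x̄ᵢ | A·ȳᵢ
bottom flange | 5720.00 | 110.00 | 13.00 | 629200.00 | 74360.00
web | 8100.00 | 110.00 | 161.00 | 891000.00 | 1304100.00
top flange | 2040.00 | 110.00 | 302.00 | 224400.00 | 616080.00
Σ | 15860.00 |  |  | 1744600.00 | 1994540.00
x̄ = 1744600.00 / 15860.00 = 110.00 mm
ȳ = 1994540.00 / 15860.00 = 125.76 mm

x̄ = 110.00 mm, ȳ = 125.76 mm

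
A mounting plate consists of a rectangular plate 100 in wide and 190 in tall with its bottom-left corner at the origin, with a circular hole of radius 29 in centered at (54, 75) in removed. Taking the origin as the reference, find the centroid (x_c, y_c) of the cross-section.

x_c = 49.35 in, y_c = 98.23 in

plate: A = 100 × 190 = 19000.00, centroid at (50.00, 95.00).
hole: A = −π·29² = -2642.08, centroid at (54.00, 75.00).
ΣA = 16357.92 in², ΣAx_c = 807327.71 in³, ΣAy_c = 1606844.04 in³.
x_c = 807327.71/16357.92 = 49.35 in; y_c = 1606844.04/16357.92 = 98.23 in.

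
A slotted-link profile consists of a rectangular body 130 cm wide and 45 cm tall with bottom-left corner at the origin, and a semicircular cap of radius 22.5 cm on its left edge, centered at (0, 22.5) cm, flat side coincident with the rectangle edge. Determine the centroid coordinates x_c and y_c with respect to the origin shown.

x_c = 56.08 cm, y_c = 22.50 cm

rectangular body: A = 130 × 45 = 5850.00, centroid at (65.00, 22.50).
semicircular end: A = ½π·22.5² = 795.22, centroid at (-9.55, 22.50).
ΣA = 6645.22 cm²
ΣAx_c = (5850.00)(65.00) + (795.22)(-9.55) = 372656.25 cm³
ΣAy_c = (5850.00)(22.50) + (795.22)(22.50) = 149517.35 cm³
x_c = 372656.25 / 6645.22 = 56.08 cm
y_c = 149517.35 / 6645.22 = 22.50 cm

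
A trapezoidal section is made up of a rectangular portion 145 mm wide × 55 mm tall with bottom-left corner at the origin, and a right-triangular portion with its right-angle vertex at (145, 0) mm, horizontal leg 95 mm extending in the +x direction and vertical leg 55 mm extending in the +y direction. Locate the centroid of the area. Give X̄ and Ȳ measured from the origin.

Part | A | x̄ᵢ | ȳᵢ | A·x̄ᵢ | A·ȳᵢ
rectangular portion | 7975.00 | 72.50 | 27.50 | 578187.50 | 219312.50
triangular portion | 2612.50 | 176.67 | 18.33 | 461541.67 | 47895.83
Σ | 10587.50 |  |  | 1039729.17 | 267208.33
X̄ = 1039729.17 / 10587.50 = 98.20 mm
Ȳ = 267208.33 / 10587.50 = 25.24 mm

X̄ = 98.20 mm, Ȳ = 25.24 mm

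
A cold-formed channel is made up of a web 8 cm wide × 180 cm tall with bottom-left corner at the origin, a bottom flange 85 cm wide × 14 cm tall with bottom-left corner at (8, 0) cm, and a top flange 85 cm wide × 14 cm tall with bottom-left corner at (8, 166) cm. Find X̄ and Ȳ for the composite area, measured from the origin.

X̄ = 32.97 cm, Ȳ = 90.00 cm

web: A = 8 × 180 = 1440.00, centroid at (4.00, 90.00).
bottom flange: A = 85 × 14 = 1190.00, centroid at (50.50, 7.00).
top flange: A = 85 × 14 = 1190.00, centroid at (50.50, 173.00).
ΣA = 3820.00 cm²
ΣAX̄ = (1440.00)(4.00) + (1190.00)(50.50) + (1190.00)(50.50) = 125950.00 cm³
ΣAȲ = (1440.00)(90.00) + (1190.00)(7.00) + (1190.00)(173.00) = 343800.00 cm³
X̄ = 125950.00 / 3820.00 = 32.97 cm
Ȳ = 343800.00 / 3820.00 = 90.00 cm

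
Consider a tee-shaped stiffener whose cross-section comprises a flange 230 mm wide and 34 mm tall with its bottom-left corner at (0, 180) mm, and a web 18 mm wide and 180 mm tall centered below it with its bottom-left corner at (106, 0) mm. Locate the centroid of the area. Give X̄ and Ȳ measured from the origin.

Part | A | x̄ᵢ | ȳᵢ | A·x̄ᵢ | A·ȳᵢ
web | 3240.00 | 115.00 | 90.00 | 372600.00 | 291600.00
flange | 7820.00 | 115.00 | 197.00 | 899300.00 | 1540540.00
Σ | 11060.00 |  |  | 1271900.00 | 1832140.00
X̄ = 1271900.00 / 11060.00 = 115.00 mm
Ȳ = 1832140.00 / 11060.00 = 165.65 mm

X̄ = 115.00 mm, Ȳ = 165.65 mm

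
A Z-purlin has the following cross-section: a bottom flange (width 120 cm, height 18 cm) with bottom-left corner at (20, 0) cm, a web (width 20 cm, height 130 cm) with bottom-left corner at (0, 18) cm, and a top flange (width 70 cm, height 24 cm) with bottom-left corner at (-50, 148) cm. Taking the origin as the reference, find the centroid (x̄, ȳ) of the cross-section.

x̄ = 26.96 cm, ȳ = 78.27 cm

bottom flange: A = 120 × 18 = 2160.00, centroid at (80.00, 9.00).
web: A = 20 × 130 = 2600.00, centroid at (10.00, 83.00).
top flange: A = 70 × 24 = 1680.00, centroid at (-15.00, 160.00).
ΣA = 6440.00 cm²
ΣAx̄ = (2160.00)(80.00) + (2600.00)(10.00) + (1680.00)(-15.00) = 173600.00 cm³
ΣAȳ = (2160.00)(9.00) + (2600.00)(83.00) + (1680.00)(160.00) = 504040.00 cm³
x̄ = 173600.00 / 6440.00 = 26.96 cm
ȳ = 504040.00 / 6440.00 = 78.27 cm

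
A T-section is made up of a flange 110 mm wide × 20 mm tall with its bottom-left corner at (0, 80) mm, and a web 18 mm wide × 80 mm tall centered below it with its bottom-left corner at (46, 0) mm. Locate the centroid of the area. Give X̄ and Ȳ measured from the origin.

X̄ = 55.00 mm, Ȳ = 70.22 mm

web: A = 18 × 80 = 1440.00, centroid at (55.00, 40.00).
flange: A = 110 × 20 = 2200.00, centroid at (55.00, 90.00).
ΣA = 3640.00 mm²
ΣAX̄ = (1440.00)(55.00) + (2200.00)(55.00) = 200200.00 mm³
ΣAȲ = (1440.00)(40.00) + (2200.00)(90.00) = 255600.00 mm³
X̄ = 200200.00 / 3640.00 = 55.00 mm
Ȳ = 255600.00 / 3640.00 = 70.22 mm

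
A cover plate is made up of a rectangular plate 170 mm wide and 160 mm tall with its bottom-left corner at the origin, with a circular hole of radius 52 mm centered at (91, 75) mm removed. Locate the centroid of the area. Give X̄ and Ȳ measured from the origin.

Part | A | x̄ᵢ | ȳᵢ | A·x̄ᵢ | A·ȳᵢ
plate | 27200.00 | 85.00 | 80.00 | 2312000.00 | 2176000.00
hole | -8494.87 | 91.00 | 75.00 | -773032.85 | -637114.99
Σ | 18705.13 |  |  | 1538967.15 | 1538885.01
X̄ = 1538967.15 / 18705.13 = 82.28 mm
Ȳ = 1538885.01 / 18705.13 = 82.27 mm

X̄ = 82.28 mm, Ȳ = 82.27 mm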